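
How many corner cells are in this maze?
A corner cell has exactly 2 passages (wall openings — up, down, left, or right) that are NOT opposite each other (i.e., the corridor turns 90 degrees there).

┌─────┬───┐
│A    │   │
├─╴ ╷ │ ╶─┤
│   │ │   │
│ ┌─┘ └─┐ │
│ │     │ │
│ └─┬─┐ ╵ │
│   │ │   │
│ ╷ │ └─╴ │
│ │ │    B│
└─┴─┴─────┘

Counting corner cells (2 non-opposite passages):
Total corners: 11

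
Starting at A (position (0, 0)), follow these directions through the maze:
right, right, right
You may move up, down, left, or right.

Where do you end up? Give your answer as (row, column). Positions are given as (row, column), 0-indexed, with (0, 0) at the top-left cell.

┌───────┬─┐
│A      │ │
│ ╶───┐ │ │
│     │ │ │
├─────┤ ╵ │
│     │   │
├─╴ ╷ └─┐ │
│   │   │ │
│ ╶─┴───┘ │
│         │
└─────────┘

Following directions step by step:
Start: (0, 0)
  right: (0, 0) → (0, 1)
  right: (0, 1) → (0, 2)
  right: (0, 2) → (0, 3)
Final position: (0, 3)

Path taken:

┌───────┬─┐
│A → → B│ │
│ ╶───┐ │ │
│     │ │ │
├─────┤ ╵ │
│     │   │
├─╴ ╷ └─┐ │
│   │   │ │
│ ╶─┴───┘ │
│         │
└─────────┘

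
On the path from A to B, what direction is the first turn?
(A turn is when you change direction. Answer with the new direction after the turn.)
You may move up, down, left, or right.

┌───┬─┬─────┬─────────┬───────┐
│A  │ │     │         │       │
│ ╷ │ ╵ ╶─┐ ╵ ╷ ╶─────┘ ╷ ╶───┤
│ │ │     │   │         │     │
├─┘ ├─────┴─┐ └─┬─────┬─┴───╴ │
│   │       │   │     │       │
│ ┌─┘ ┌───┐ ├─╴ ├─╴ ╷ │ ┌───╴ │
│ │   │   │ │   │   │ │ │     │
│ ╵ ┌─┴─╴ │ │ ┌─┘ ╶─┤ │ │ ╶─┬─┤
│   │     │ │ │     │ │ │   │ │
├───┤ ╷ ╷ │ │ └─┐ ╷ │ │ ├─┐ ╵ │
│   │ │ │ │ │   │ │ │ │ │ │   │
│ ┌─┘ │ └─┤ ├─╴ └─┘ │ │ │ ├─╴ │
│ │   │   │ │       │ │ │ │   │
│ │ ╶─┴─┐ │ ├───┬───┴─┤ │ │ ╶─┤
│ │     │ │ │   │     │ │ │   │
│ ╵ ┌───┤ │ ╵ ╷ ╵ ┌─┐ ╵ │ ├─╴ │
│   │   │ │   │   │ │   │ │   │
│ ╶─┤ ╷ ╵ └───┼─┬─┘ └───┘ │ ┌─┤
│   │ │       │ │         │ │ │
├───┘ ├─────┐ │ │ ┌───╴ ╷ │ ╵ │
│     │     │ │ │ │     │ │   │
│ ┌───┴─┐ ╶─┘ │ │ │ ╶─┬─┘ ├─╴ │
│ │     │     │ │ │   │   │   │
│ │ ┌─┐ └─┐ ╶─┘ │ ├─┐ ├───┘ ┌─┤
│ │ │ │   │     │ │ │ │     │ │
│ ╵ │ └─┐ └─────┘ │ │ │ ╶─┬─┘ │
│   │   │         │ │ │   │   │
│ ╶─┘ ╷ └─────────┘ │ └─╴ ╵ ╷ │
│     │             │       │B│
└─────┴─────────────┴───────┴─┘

Directions: right, down, down, left, down, down, right, up, right, up, right, right, right, down, down, down, down, down, down, right, up, right, down, right, up, right, right, down, right, up, up, up, up, up, up, right, right, right, down, left, left, down, right, down, right, down, left, down, right, down, left, down, down, right, down, left, down, left, left, down, right, down, right, up, right, down
First turn direction: down

Solution:

┌───┬─┬─────┬─────────┬───────┐
│A ↓│ │     │         │       │
│ ╷ │ ╵ ╶─┐ ╵ ╷ ╶─────┘ ╷ ╶───┤
│ │↓│     │   │         │     │
├─┘ ├─────┴─┐ └─┬─────┬─┴───╴ │
│↓ ↲│↱ → → ↓│   │     │↱ → → ↓│
│ ┌─┘ ┌───┐ ├─╴ ├─╴ ╷ │ ┌───╴ │
│↓│↱ ↑│   │↓│   │   │ │↑│↓ ← ↲│
│ ╵ ┌─┴─╴ │ │ ┌─┘ ╶─┤ │ │ ╶─┬─┤
│↳ ↑│     │↓│ │     │ │↑│↳ ↓│ │
├───┤ ╷ ╷ │ │ └─┐ ╷ │ │ ├─┐ ╵ │
│   │ │ │ │↓│   │ │ │ │↑│ │↳ ↓│
│ ┌─┘ │ └─┤ ├─╴ └─┘ │ │ │ ├─╴ │
│ │   │   │↓│       │ │↑│ │↓ ↲│
│ │ ╶─┴─┐ │ ├───┬───┴─┤ │ │ ╶─┤
│ │     │ │↓│↱ ↓│↱ → ↓│↑│ │↳ ↓│
│ ╵ ┌───┤ │ ╵ ╷ ╵ ┌─┐ ╵ │ ├─╴ │
│   │   │ │↳ ↑│↳ ↑│ │↳ ↑│ │↓ ↲│
│ ╶─┤ ╷ ╵ └───┼─┬─┘ └───┘ │ ┌─┤
│   │ │       │ │         │↓│ │
├───┘ ├─────┐ │ │ ┌───╴ ╷ │ ╵ │
│     │     │ │ │ │     │ │↳ ↓│
│ ┌───┴─┐ ╶─┘ │ │ │ ╶─┬─┘ ├─╴ │
│ │     │     │ │ │   │   │↓ ↲│
│ │ ┌─┐ └─┐ ╶─┘ │ ├─┐ ├───┘ ┌─┤
│ │ │ │   │     │ │ │ │↓ ← ↲│ │
│ ╵ │ └─┐ └─────┘ │ │ │ ╶─┬─┘ │
│   │   │         │ │ │↳ ↓│↱ ↓│
│ ╶─┘ ╷ └─────────┘ │ └─╴ ╵ ╷ │
│     │             │    ↳ ↑│B│
└─────┴─────────────┴───────┴─┘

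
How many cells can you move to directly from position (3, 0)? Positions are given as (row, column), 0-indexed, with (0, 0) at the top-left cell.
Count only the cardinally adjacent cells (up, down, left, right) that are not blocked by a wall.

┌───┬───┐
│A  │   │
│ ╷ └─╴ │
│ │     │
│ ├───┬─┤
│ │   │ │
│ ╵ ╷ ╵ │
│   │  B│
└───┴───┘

Checking passable neighbors of (3, 0):
Neighbors: (2, 0), (3, 1)
Count: 2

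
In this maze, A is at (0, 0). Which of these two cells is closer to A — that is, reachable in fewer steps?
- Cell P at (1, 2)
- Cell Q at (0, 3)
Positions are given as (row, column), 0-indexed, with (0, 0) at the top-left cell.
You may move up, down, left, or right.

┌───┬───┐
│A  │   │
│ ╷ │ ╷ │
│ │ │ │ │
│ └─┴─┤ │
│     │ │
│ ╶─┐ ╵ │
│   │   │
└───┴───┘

Shortest path A → P at (1, 2): 11 steps
Shortest path A → Q at (0, 3): 9 steps

Q is closer (9 steps vs 11 steps).

Path to P:

┌───┬───┐
│A  │↓ ↰│
│ ╷ │ ╷ │
│↓│ │P│↑│
│ └─┴─┤ │
│↳ → ↓│↑│
│ ╶─┐ ╵ │
│   │↳ ↑│
└───┴───┘

Path to Q:

┌───┬───┐
│A  │  Q│
│ ╷ │ ╷ │
│↓│ │ │↑│
│ └─┴─┤ │
│↳ → ↓│↑│
│ ╶─┐ ╵ │
│   │↳ ↑│
└───┴───┘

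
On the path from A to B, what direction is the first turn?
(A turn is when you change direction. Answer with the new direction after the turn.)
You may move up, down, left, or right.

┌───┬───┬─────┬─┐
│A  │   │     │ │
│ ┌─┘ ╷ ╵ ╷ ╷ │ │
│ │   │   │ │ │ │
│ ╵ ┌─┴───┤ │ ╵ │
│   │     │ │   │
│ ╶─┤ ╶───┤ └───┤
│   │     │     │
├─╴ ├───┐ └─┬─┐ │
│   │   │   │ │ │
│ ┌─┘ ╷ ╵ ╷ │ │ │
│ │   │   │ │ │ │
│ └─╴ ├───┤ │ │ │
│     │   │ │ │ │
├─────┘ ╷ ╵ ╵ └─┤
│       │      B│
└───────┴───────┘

Directions: down, down, down, right, down, left, down, down, right, right, up, up, right, down, right, up, right, down, down, down, right, right
First turn direction: right

Solution:

┌───┬───┬─────┬─┐
│A  │   │     │ │
│ ┌─┘ ╷ ╵ ╷ ╷ │ │
│↓│   │   │ │ │ │
│ ╵ ┌─┴───┤ │ ╵ │
│↓  │     │ │   │
│ ╶─┤ ╶───┤ └───┤
│↳ ↓│     │     │
├─╴ ├───┐ └─┬─┐ │
│↓ ↲│↱ ↓│↱ ↓│ │ │
│ ┌─┘ ╷ ╵ ╷ │ │ │
│↓│  ↑│↳ ↑│↓│ │ │
│ └─╴ ├───┤ │ │ │
│↳ → ↑│   │↓│ │ │
├─────┘ ╷ ╵ ╵ └─┤
│       │  ↳ → B│
└───────┴───────┘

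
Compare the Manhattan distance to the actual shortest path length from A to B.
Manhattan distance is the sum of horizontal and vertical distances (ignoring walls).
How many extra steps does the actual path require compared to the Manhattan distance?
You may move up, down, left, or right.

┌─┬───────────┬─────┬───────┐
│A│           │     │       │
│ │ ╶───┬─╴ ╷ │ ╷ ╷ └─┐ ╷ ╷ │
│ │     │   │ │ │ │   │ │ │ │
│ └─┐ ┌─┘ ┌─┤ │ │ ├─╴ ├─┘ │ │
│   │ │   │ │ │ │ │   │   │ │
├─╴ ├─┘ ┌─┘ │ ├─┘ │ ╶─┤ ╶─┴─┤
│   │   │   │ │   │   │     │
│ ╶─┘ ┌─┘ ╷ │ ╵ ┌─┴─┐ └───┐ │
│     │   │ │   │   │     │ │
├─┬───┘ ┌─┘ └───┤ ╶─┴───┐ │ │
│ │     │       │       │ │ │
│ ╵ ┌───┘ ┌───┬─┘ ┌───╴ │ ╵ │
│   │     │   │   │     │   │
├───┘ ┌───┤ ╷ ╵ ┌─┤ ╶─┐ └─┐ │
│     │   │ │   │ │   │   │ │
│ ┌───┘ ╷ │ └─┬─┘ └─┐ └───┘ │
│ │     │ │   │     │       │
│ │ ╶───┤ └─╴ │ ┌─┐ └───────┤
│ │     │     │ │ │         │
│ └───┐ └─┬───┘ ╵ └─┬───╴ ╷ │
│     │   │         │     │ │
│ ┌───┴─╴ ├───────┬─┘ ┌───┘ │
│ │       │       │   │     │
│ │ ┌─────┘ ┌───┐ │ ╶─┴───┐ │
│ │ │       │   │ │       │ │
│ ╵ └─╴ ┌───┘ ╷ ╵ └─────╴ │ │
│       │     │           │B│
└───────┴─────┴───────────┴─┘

Manhattan distance: |13 - 0| + |13 - 0| = 26
Actual path length: 112
Extra steps: 112 - 26 = 86

Solution:

┌─┬───────────┬─────┬───────┐
│A│        ↱ ↓│  ↱ ↓│       │
│ │ ╶───┬─╴ ╷ │ ╷ ╷ └─┐ ╷ ╷ │
│↓│     │↱ ↑│↓│ │↑│↳ ↓│ │ │ │
│ └─┐ ┌─┘ ┌─┤ │ │ ├─╴ ├─┘ │ │
│↳ ↓│ │↱ ↑│ │↓│ │↑│↓ ↲│   │ │
├─╴ ├─┘ ┌─┘ │ ├─┘ │ ╶─┤ ╶─┴─┤
│↓ ↲│↱ ↑│   │↓│↱ ↑│↳ ↓│     │
│ ╶─┘ ┌─┘ ╷ │ ╵ ┌─┴─┐ └───┐ │
│↳ → ↑│   │ │↳ ↑│   │↳ → ↓│ │
├─┬───┘ ┌─┘ └───┤ ╶─┴───┐ │ │
│ │     │       │↓ ← ← ↰│↓│ │
│ ╵ ┌───┘ ┌───┬─┘ ┌───╴ │ ╵ │
│   │     │↓ ↰│↓ ↲│↱ → ↑│↳ ↓│
├───┘ ┌───┤ ╷ ╵ ┌─┤ ╶─┐ └─┐ │
│     │↓ ↰│↓│↑ ↲│ │↑ ↰│   │↓│
│ ┌───┘ ╷ │ └─┬─┘ └─┐ └───┘ │
│ │↓ ← ↲│↑│↳ ↓│     │↑ ← ← ↲│
│ │ ╶───┤ └─╴ │ ┌─┐ └───────┤
│ │↳ → ↓│↑ ← ↲│ │ │      ↱ ↓│
│ └───┐ └─┬───┘ ╵ └─┬───╴ ╷ │
│     │↳ ↓│         │↱ → ↑│↓│
│ ┌───┴─╴ ├───────┬─┘ ┌───┘ │
│ │↓ ← ← ↲│↱ → → ↓│↱ ↑│    ↓│
│ │ ┌─────┘ ┌───┐ │ ╶─┴───┐ │
│ │↓│  ↱ → ↑│   │↓│↑ ← ← ↰│↓│
│ ╵ └─╴ ┌───┘ ╷ ╵ └─────╴ │ │
│  ↳ → ↑│     │  ↳ → → → ↑│B│
└───────┴─────┴───────────┴─┘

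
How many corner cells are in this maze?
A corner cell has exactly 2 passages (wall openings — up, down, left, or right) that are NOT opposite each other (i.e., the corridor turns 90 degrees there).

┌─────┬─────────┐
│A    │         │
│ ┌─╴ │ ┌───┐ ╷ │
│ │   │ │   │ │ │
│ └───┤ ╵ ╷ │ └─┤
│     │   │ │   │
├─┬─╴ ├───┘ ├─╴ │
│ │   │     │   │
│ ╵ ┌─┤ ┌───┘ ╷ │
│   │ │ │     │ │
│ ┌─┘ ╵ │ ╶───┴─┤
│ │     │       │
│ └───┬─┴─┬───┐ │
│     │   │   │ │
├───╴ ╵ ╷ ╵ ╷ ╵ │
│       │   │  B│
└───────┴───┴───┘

Counting corner cells (2 non-opposite passages):
Total corners: 35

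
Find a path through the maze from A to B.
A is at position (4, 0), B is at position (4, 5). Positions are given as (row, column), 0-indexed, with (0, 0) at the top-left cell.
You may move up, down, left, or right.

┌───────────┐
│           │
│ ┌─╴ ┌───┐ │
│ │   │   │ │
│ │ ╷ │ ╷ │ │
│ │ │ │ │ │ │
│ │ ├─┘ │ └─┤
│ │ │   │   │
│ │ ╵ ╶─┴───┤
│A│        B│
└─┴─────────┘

Finding the shortest path from (4, 0) to (4, 5):
Path length: 15 steps
Directions: up → up → up → up → right → right → down → left → down → down → down → right → right → right → right

Solution:

┌───────────┐
│↱ → ↓      │
│ ┌─╴ ┌───┐ │
│↑│↓ ↲│   │ │
│ │ ╷ │ ╷ │ │
│↑│↓│ │ │ │ │
│ │ ├─┘ │ └─┤
│↑│↓│   │   │
│ │ ╵ ╶─┴───┤
│A│↳ → → → B│
└─┴─────────┘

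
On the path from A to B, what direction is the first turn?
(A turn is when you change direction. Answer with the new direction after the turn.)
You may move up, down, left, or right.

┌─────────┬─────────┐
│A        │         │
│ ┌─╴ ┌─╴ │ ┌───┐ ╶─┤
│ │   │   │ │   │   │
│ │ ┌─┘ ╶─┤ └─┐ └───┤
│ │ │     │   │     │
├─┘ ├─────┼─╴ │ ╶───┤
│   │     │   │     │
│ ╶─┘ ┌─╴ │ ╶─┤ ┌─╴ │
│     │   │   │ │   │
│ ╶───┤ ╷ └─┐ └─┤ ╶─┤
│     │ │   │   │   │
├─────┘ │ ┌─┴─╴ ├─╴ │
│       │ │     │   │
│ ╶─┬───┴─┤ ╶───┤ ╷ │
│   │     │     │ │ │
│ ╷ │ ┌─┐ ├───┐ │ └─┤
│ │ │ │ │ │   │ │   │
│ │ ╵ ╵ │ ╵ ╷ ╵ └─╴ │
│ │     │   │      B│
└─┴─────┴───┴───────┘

Directions: right, right, down, left, down, down, left, down, right, right, up, right, right, down, left, down, down, left, left, left, down, right, down, down, right, up, up, right, right, down, down, right, up, right, down, right, right, right
First turn direction: down

Solution:

┌─────────┬─────────┐
│A → ↓    │         │
│ ┌─╴ ┌─╴ │ ┌───┐ ╶─┤
│ │↓ ↲│   │ │   │   │
│ │ ┌─┘ ╶─┤ └─┐ └───┤
│ │↓│     │   │     │
├─┘ ├─────┼─╴ │ ╶───┤
│↓ ↲│↱ → ↓│   │     │
│ ╶─┘ ┌─╴ │ ╶─┤ ┌─╴ │
│↳ → ↑│↓ ↲│   │ │   │
│ ╶───┤ ╷ └─┐ └─┤ ╶─┤
│     │↓│   │   │   │
├─────┘ │ ┌─┴─╴ ├─╴ │
│↓ ← ← ↲│ │     │   │
│ ╶─┬───┴─┤ ╶───┤ ╷ │
│↳ ↓│↱ → ↓│     │ │ │
│ ╷ │ ┌─┐ ├───┐ │ └─┤
│ │↓│↑│ │↓│↱ ↓│ │   │
│ │ ╵ ╵ │ ╵ ╷ ╵ └─╴ │
│ │↳ ↑  │↳ ↑│↳ → → B│
└─┴─────┴───┴───────┘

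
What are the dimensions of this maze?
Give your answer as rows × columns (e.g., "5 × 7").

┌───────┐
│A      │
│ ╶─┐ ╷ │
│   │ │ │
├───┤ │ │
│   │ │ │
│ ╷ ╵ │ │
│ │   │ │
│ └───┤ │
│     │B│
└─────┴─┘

Counting the maze dimensions:
Rows (vertical): 5
Columns (horizontal): 4
Dimensions: 5 × 4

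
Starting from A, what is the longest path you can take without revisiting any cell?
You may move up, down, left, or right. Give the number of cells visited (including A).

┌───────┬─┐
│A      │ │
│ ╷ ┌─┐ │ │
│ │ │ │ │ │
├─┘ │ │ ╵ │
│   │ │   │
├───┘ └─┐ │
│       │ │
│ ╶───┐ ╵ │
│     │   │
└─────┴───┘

Finding longest simple path using DFS:
Start: (0, 0)
Longest path visits 17 cells
Path: A → right → right → right → down → down → right → down → down → left → up → left → left → left → down → right → right

Solution:

┌───────┬─┐
│A → → ↓│ │
│ ╷ ┌─┐ │ │
│ │ │ │↓│ │
├─┘ │ │ ╵ │
│   │ │↳ ↓│
├───┘ └─┐ │
│↓ ← ← ↰│↓│
│ ╶───┐ ╵ │
│↳ → B│↑ ↲│
└─────┴───┘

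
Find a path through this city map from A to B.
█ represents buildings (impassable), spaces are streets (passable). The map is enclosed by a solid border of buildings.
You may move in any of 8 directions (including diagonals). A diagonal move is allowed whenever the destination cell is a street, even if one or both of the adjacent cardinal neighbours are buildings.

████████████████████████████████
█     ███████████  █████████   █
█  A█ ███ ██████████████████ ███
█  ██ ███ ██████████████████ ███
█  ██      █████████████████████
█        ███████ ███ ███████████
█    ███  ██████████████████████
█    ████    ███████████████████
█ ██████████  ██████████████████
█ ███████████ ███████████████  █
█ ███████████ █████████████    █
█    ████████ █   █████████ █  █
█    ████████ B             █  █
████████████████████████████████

Finding the shortest path from A to B:
Movement: 8-directional
Path length: 14 steps
Directions: up-right → down-right → down → down-right → right → down-right → down-right → down-right → right → down-right → down-right → down → down → down-right

Solution:

████████████████████████████████
█   ↘ ███████████  █████████   █
█  A█↓███ ██████████████████ ███
█  ██↘███ ██████████████████ ███
█  ██ →↘   █████████████████████
█       ↘███████ ███ ███████████
█    ███ ↘██████████████████████
█    ████ →↘ ███████████████████
█ ██████████↘ ██████████████████
█ ███████████↓███████████████  █
█ ███████████↓█████████████    █
█    ████████↘█   █████████ █  █
█    ████████ B             █  █
████████████████████████████████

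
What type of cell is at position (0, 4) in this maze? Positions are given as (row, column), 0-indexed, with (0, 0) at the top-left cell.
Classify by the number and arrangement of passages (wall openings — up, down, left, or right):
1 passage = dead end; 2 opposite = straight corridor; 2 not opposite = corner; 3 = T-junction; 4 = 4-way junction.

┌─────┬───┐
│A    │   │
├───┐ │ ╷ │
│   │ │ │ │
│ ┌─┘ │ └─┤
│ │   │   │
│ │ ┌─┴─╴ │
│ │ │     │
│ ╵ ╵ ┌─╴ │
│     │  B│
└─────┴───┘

Checking cell at (0, 4):
Number of passages: 2
Cell type: corner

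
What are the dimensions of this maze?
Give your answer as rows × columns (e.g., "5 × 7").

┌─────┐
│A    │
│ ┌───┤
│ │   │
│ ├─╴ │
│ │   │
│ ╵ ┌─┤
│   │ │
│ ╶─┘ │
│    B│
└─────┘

Counting the maze dimensions:
Rows (vertical): 5
Columns (horizontal): 3
Dimensions: 5 × 3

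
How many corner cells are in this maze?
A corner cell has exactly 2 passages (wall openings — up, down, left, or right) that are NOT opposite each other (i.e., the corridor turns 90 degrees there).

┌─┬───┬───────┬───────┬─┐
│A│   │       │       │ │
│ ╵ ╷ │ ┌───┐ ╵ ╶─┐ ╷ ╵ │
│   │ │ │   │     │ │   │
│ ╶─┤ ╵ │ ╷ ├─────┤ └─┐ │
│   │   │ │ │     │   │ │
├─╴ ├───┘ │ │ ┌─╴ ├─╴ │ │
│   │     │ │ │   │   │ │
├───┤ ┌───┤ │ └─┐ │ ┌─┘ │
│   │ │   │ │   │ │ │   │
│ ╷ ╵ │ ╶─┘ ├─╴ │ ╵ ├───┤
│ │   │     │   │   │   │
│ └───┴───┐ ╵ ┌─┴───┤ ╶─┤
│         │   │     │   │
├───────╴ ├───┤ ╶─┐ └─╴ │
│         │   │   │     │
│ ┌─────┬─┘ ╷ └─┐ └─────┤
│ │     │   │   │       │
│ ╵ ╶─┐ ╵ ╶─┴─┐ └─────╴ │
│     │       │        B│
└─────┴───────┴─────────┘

Counting corner cells (2 non-opposite passages):
Total corners: 66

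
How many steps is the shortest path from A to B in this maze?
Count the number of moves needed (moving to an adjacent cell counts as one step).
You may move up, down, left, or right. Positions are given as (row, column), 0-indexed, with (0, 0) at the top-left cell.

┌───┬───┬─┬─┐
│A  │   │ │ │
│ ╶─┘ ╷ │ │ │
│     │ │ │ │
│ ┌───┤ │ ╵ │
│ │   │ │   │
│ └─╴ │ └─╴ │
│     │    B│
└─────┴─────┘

Using BFS to find shortest path:
Start: (0, 0), End: (3, 5)
Path found:
(0,0) → (1,0) → (1,1) → (1,2) → (0,2) → (0,3) → (1,3) → (2,3) → (3,3) → (3,4) → (3,5)
Number of steps: 10

Solution:

┌───┬───┬─┬─┐
│A  │↱ ↓│ │ │
│ ╶─┘ ╷ │ │ │
│↳ → ↑│↓│ │ │
│ ┌───┤ │ ╵ │
│ │   │↓│   │
│ └─╴ │ └─╴ │
│     │↳ → B│
└─────┴─────┘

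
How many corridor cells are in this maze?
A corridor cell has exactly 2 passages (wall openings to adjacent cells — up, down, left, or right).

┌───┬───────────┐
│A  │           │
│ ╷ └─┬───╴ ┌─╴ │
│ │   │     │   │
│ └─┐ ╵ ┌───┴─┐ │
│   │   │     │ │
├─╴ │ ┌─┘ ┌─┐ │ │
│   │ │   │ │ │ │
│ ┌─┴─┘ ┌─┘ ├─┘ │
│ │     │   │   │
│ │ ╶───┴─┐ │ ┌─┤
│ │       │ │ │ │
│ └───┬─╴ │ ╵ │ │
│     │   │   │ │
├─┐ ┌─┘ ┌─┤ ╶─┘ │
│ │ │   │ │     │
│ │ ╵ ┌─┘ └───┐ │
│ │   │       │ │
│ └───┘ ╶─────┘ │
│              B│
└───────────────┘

Counting cells with exactly 2 passages:
Total corridor cells: 60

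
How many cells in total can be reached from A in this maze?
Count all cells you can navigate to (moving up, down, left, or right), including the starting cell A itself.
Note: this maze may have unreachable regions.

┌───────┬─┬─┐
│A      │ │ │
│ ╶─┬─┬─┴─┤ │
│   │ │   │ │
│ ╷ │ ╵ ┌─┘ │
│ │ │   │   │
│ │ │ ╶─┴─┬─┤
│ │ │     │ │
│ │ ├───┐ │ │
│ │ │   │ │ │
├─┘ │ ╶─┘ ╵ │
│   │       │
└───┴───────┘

Using BFS/flood-fill to find all reachable cells from A:
Maze size: 6 × 6 = 36 total cells
22 cell(s) are walled off and cannot be reached from A.
Reachable cells: 14

Reachable region (· marks reachable cells):

┌───────┬─┬─┐
│A · · ·│ │ │
│ ╶─┬─┬─┴─┤ │
│· ·│ │   │ │
│ ╷ │ ╵ ┌─┘ │
│·│·│   │   │
│ │ │ ╶─┴─┬─┤
│·│·│     │ │
│ │ ├───┐ │ │
│·│·│   │ │ │
├─┘ │ ╶─┘ ╵ │
│· ·│       │
└───┴───────┘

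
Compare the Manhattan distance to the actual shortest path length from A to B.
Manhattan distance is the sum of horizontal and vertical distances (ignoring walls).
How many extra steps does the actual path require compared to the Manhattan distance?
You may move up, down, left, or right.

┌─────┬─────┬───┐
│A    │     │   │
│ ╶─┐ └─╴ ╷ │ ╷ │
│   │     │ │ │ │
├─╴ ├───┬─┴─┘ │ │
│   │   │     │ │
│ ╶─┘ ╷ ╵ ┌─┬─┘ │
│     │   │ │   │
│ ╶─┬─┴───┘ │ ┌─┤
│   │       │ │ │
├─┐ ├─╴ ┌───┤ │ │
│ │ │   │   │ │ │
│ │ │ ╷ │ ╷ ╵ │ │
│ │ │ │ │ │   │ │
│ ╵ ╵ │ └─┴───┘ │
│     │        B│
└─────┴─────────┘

Manhattan distance: |7 - 0| + |7 - 0| = 14
Actual path length: 20
Extra steps: 20 - 14 = 6

Solution:

┌─────┬─────┬───┐
│A    │     │   │
│ ╶─┐ └─╴ ╷ │ ╷ │
│↳ ↓│     │ │ │ │
├─╴ ├───┬─┴─┘ │ │
│↓ ↲│   │     │ │
│ ╶─┘ ╷ ╵ ┌─┬─┘ │
│↓    │   │ │   │
│ ╶─┬─┴───┘ │ ┌─┤
│↳ ↓│       │ │ │
├─┐ ├─╴ ┌───┤ │ │
│ │↓│↱ ↓│   │ │ │
│ │ │ ╷ │ ╷ ╵ │ │
│ │↓│↑│↓│ │   │ │
│ ╵ ╵ │ └─┴───┘ │
│  ↳ ↑│↳ → → → B│
└─────┴─────────┘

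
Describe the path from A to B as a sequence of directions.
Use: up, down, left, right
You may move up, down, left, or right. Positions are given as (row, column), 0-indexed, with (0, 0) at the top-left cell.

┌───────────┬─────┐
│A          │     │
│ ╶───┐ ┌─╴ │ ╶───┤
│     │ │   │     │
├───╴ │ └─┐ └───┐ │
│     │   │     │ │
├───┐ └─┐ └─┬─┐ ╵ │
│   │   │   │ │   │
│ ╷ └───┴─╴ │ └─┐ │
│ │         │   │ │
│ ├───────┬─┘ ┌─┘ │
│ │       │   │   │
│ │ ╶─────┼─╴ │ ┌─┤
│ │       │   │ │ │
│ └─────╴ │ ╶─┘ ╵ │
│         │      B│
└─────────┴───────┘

Finding the path and converting it to directions:
Path through cells: (0,0) → (0,1) → (0,2) → (0,3) → (0,4) → (0,5) → (1,5) → (2,5) → (2,6) → (2,7) → (3,7) → (3,8) → (4,8) → (5,8) → (5,7) → (6,7) → (7,7) → (7,8)
Directions: right, right, right, right, right, down, down, right, right, down, right, down, down, left, down, down, right

Solution:

┌───────────┬─────┐
│A → → → → ↓│     │
│ ╶───┐ ┌─╴ │ ╶───┤
│     │ │  ↓│     │
├───╴ │ └─┐ └───┐ │
│     │   │↳ → ↓│ │
├───┐ └─┐ └─┬─┐ ╵ │
│   │   │   │ │↳ ↓│
│ ╷ └───┴─╴ │ └─┐ │
│ │         │   │↓│
│ ├───────┬─┘ ┌─┘ │
│ │       │   │↓ ↲│
│ │ ╶─────┼─╴ │ ┌─┤
│ │       │   │↓│ │
│ └─────╴ │ ╶─┘ ╵ │
│         │    ↳ B│
└─────────┴───────┘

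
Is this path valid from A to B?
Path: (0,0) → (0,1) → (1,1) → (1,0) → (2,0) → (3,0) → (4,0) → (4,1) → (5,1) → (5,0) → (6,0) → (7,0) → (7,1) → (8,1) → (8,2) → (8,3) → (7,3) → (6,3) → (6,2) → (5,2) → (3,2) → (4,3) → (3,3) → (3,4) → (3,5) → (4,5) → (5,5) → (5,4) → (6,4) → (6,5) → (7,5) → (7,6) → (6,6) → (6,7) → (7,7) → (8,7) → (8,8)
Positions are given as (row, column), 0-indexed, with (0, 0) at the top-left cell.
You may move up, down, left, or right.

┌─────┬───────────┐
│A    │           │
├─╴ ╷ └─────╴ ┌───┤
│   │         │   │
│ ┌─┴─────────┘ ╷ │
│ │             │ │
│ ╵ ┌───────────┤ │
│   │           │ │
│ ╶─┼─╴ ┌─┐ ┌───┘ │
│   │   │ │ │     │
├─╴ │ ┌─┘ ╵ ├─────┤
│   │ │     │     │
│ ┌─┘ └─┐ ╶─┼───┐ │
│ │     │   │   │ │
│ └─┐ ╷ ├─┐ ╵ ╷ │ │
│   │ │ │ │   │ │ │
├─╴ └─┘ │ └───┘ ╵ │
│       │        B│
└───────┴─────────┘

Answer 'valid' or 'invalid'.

Checking path validity:
Result: Invalid move at step 20: cannot move from (5, 2) to (3, 2).

invalid

Correct solution:

┌─────┬───────────┐
│A ↓  │           │
├─╴ ╷ └─────╴ ┌───┤
│↓ ↲│         │   │
│ ┌─┴─────────┘ ╷ │
│↓│             │ │
│ ╵ ┌───────────┤ │
│↓  │  ↱ → ↓    │ │
│ ╶─┼─╴ ┌─┐ ┌───┘ │
│↳ ↓│↱ ↑│ │↓│     │
├─╴ │ ┌─┘ ╵ ├─────┤
│↓ ↲│↑│  ↓ ↲│     │
│ ┌─┘ └─┐ ╶─┼───┐ │
│↓│  ↑ ↰│↳ ↓│↱ ↓│ │
│ └─┐ ╷ ├─┐ ╵ ╷ │ │
│↳ ↓│ │↑│ │↳ ↑│↓│ │
├─╴ └─┘ │ └───┘ ╵ │
│  ↳ → ↑│      ↳ B│
└───────┴─────────┘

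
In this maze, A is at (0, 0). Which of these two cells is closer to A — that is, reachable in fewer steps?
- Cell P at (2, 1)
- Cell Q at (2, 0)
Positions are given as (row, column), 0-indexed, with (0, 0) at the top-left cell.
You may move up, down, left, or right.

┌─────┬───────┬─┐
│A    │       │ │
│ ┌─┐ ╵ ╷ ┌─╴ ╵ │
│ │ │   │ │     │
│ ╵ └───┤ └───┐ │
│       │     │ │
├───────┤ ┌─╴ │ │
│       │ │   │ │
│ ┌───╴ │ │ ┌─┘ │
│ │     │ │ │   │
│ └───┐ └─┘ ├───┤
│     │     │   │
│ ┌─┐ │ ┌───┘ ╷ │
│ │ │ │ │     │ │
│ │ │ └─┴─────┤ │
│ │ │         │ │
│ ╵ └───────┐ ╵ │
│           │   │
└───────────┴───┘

Shortest path A → P at (2, 1): 3 steps
Shortest path A → Q at (2, 0): 2 steps

Q is closer (2 steps vs 3 steps).

Path to P:

┌─────┬───────┬─┐
│A    │       │ │
│ ┌─┐ ╵ ╷ ┌─╴ ╵ │
│↓│ │   │ │     │
│ ╵ └───┤ └───┐ │
│↳ P    │     │ │
├───────┤ ┌─╴ │ │
│       │ │   │ │
│ ┌───╴ │ │ ┌─┘ │
│ │     │ │ │   │
│ └───┐ └─┘ ├───┤
│     │     │   │
│ ┌─┐ │ ┌───┘ ╷ │
│ │ │ │ │     │ │
│ │ │ └─┴─────┤ │
│ │ │         │ │
│ ╵ └───────┐ ╵ │
│           │   │
└───────────┴───┘

Path to Q:

┌─────┬───────┬─┐
│A    │       │ │
│ ┌─┐ ╵ ╷ ┌─╴ ╵ │
│↓│ │   │ │     │
│ ╵ └───┤ └───┐ │
│Q      │     │ │
├───────┤ ┌─╴ │ │
│       │ │   │ │
│ ┌───╴ │ │ ┌─┘ │
│ │     │ │ │   │
│ └───┐ └─┘ ├───┤
│     │     │   │
│ ┌─┐ │ ┌───┘ ╷ │
│ │ │ │ │     │ │
│ │ │ └─┴─────┤ │
│ │ │         │ │
│ ╵ └───────┐ ╵ │
│           │   │
└───────────┴───┘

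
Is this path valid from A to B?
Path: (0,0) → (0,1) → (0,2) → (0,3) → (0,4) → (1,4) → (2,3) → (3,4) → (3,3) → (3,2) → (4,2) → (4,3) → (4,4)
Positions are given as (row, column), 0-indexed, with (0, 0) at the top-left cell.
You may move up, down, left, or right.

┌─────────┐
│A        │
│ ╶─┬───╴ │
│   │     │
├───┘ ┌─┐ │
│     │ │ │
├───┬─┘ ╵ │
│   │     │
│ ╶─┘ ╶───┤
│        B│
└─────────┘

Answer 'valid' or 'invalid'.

Checking path validity:
Result: Invalid move at step 6: cannot move from (1, 4) to (2, 3).

invalid

Correct solution:

┌─────────┐
│A → → → ↓│
│ ╶─┬───╴ │
│   │    ↓│
├───┘ ┌─┐ │
│     │ │↓│
├───┬─┘ ╵ │
│   │↓ ← ↲│
│ ╶─┘ ╶───┤
│    ↳ → B│
└─────────┘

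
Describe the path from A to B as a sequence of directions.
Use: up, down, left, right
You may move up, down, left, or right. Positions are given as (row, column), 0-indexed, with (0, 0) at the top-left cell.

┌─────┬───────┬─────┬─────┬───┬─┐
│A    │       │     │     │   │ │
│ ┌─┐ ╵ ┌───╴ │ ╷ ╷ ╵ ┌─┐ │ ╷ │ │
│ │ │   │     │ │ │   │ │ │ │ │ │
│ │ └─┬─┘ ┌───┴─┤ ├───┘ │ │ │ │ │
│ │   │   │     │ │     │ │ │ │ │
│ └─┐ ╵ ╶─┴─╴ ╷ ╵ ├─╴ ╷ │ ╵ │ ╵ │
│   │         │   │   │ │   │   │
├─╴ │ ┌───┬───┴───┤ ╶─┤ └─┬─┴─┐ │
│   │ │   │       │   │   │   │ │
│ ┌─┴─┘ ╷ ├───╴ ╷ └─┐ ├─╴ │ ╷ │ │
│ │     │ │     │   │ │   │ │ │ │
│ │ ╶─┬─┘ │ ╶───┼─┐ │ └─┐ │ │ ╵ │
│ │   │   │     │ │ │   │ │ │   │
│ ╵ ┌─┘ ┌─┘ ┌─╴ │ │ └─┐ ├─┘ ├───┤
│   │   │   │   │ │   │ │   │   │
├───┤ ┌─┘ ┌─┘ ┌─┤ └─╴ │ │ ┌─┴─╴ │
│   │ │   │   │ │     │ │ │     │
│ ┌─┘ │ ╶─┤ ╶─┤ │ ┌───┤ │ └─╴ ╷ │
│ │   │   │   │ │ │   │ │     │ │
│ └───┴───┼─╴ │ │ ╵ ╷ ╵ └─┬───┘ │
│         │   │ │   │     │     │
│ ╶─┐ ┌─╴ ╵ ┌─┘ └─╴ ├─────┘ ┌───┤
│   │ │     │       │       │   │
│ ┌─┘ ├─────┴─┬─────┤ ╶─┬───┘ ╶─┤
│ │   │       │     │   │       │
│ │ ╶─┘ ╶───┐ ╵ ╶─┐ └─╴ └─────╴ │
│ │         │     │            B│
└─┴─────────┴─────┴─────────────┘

Finding the path and converting it to directions:
Path through cells: (0,0) → (0,1) → (0,2) → (1,2) → (1,3) → (0,3) → (0,4) → (0,5) → (0,6) → (1,6) → (1,5) → (1,4) → (2,4) → (2,3) → (3,3) → (3,4) → (3,5) → (3,6) → (2,6) → (2,7) → (3,7) → (3,8) → (2,8) → (1,8) → (0,8) → (0,9) → (1,9) → (1,10) → (0,10) → (0,11) → (0,12) → (1,12) → (2,12) → (3,12) → (3,13) → (2,13) → (1,13) → (0,13) → (0,14) → (1,14) → (2,14) → (3,14) → (3,15) → (4,15) → (5,15) → (6,15) → (6,14) → (5,14) → (4,14) → (4,13) → (5,13) → (6,13) → (7,13) → (7,12) → (8,12) → (9,12) → (9,13) → (9,14) → (8,14) → (8,15) → (9,15) → (10,15) → (10,14) → (10,13) → (11,13) → (11,12) → (11,11) → (11,10) → (12,10) → (12,11) → (13,11) → (13,12) → (13,13) → (13,14) → (13,15)
Directions: right, right, down, right, up, right, right, right, down, left, left, down, left, down, right, right, right, up, right, down, right, up, up, up, right, down, right, up, right, right, down, down, down, right, up, up, up, right, down, down, down, right, down, down, down, left, up, up, left, down, down, down, left, down, down, right, right, up, right, down, down, left, left, down, left, left, left, down, right, down, right, right, right, right

Solution:

┌─────┬───────┬─────┬─────┬───┬─┐
│A → ↓│↱ → → ↓│  ↱ ↓│↱ → ↓│↱ ↓│ │
│ ┌─┐ ╵ ┌───╴ │ ╷ ╷ ╵ ┌─┐ │ ╷ │ │
│ │ │↳ ↑│↓ ← ↲│ │↑│↳ ↑│ │↓│↑│↓│ │
│ │ └─┬─┘ ┌───┴─┤ ├───┘ │ │ │ │ │
│ │   │↓ ↲│  ↱ ↓│↑│     │↓│↑│↓│ │
│ └─┐ ╵ ╶─┴─╴ ╷ ╵ ├─╴ ╷ │ ╵ │ ╵ │
│   │  ↳ → → ↑│↳ ↑│   │ │↳ ↑│↳ ↓│
├─╴ │ ┌───┬───┴───┤ ╶─┤ └─┬─┴─┐ │
│   │ │   │       │   │   │↓ ↰│↓│
│ ┌─┴─┘ ╷ ├───╴ ╷ └─┐ ├─╴ │ ╷ │ │
│ │     │ │     │   │ │   │↓│↑│↓│
│ │ ╶─┬─┘ │ ╶───┼─┐ │ └─┐ │ │ ╵ │
│ │   │   │     │ │ │   │ │↓│↑ ↲│
│ ╵ ┌─┘ ┌─┘ ┌─╴ │ │ └─┐ ├─┘ ├───┤
│   │   │   │   │ │   │ │↓ ↲│   │
├───┤ ┌─┘ ┌─┘ ┌─┤ └─╴ │ │ ┌─┴─╴ │
│   │ │   │   │ │     │ │↓│  ↱ ↓│
│ ┌─┘ │ ╶─┤ ╶─┤ │ ┌───┤ │ └─╴ ╷ │
│ │   │   │   │ │ │   │ │↳ → ↑│↓│
│ └───┴───┼─╴ │ │ ╵ ╷ ╵ └─┬───┘ │
│         │   │ │   │     │↓ ← ↲│
│ ╶─┐ ┌─╴ ╵ ┌─┘ └─╴ ├─────┘ ┌───┤
│   │ │     │       │↓ ← ← ↲│   │
│ ┌─┘ ├─────┴─┬─────┤ ╶─┬───┘ ╶─┤
│ │   │       │     │↳ ↓│       │
│ │ ╶─┘ ╶───┐ ╵ ╶─┐ └─╴ └─────╴ │
│ │         │     │    ↳ → → → B│
└─┴─────────┴─────┴─────────────┘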